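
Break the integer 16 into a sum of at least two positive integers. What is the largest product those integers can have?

Let f[k] be the best product for length k (with at least one cut). For each first piece i, the rest contributes max(k−i, f[k−i]).
f[2] = 1*max(1,0) = 1*1 = 1
f[3] = 1*max(2,1) = 1*2 = 2
f[4] = 2*max(2,1) = 2*2 = 4
f[5] = 2*max(3,2) = 2*3 = 6
f[6] = 3*max(3,2) = 3*3 = 9
f[7] = 2*max(5,6) = 2*6 = 12
f[8] = 2*max(6,9) = 2*9 = 18
f[9] = 3*max(6,9) = 3*9 = 27
f[10] = 2*max(8,18) = 2*18 = 36
f[11] = 2*max(9,27) = 2*27 = 54
f[12] = 3*max(9,27) = 3*27 = 81
f[13] = 2*max(11,54) = 2*54 = 108
f[14] = 2*max(12,81) = 2*81 = 162
f[15] = 3*max(12,81) = 3*81 = 243
f[16] = 2*max(14,162) = 2*162 = 324
One optimal split: 3 + 3 + 3 + 3 + 2 + 2; product 3*3*3*3*2*2 = 324.

324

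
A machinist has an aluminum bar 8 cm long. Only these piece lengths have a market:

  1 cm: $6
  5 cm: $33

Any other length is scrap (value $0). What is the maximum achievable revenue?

Let r[k] be the best obtainable value from length k. For each k, try every first piece i and keep the best of price[i] + r[k−i].
r[1] = 6
r[2] = 12  (first piece 1, then r[1]=6)
r[3] = 18  (first piece 1, then r[2]=12)
r[4] = 24  (first piece 1, then r[3]=18)
r[5] = max(6+24, 33+0) = 33
r[6] = max(6+33, 33+6) = 39
r[7] = max(6+39, 33+12) = 45
r[8] = max(6+45, 33+18) = 51
One optimal cutting: 5 + 1 + 1 + 1 → $51.

51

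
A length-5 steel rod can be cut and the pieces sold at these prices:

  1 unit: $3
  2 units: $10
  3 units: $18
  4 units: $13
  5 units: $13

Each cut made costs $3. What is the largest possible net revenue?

25

Consider every possible first cut. v[k] is the best of p[i]+v[k−i] over all sellable i≤k, charging 3 whenever i<k.
v[1] = 3
v[2] = max(3+3-3, 10+0) = 10
v[3] = max(3+10-3, 10+3-3, 18+0) = 18
v[4] = max(3+18-3, 10+10-3, 18+3-3, 13+0) = 18
v[5] = max(3+18-3, 10+18-3, 18+10-3, 13+3-3, 13+0) = 25
One optimal plan: pieces 3 + 2 (1 cut) → $28 − $3 = $25.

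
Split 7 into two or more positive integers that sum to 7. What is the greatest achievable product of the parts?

Define m[k] = max over 1≤i<k of i · max(k−i, m[k−i]); the inner max lets the remainder stay uncut if that's better.
m[2] = 1·max(1,0) = 1·1 = 1
m[3] = max(1·2, 2·1) = 2
m[4] = max(1·3, 2·2, 3·1) = 4
m[5] = max(1·4, 2·3, 3·2, 4·1) = 6
m[6] = max(1·6, 2·4, 3·3, 4·2, 5·1) = 9
m[7] = max(1·9, 2·6, 3·4, 4·3, 5·2, 6·1) = 12
One optimal split: 3 + 2 + 2; product 3·2·2 = 12.

12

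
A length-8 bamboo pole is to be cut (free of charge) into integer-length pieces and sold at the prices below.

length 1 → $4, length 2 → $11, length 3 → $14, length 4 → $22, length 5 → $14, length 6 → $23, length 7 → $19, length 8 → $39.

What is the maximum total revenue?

Build R[k] bottom-up: R[k] = max over allowed piece i of (p[i] + R[k−i]).
R[1] = 4
R[2] = max(4+4, 11+0) = 11
R[3] = max(4+11, 11+4, 14+0) = 15
R[4] = max(4+15, 11+11, 14+4, 22+0) = 22
R[5] = max(4+22, 11+15, 14+11, 22+4, 14+0) = 26
R[6] = max(4+26, 11+22, 14+15, 22+11, 14+4, 23+0) = 33
R[7] = max(4+33, 11+26, 14+22, …, 23+4, 19+0) = 37
R[8] = max(4+37, 11+33, 14+26, …, 19+4, 39+0) = 44
One optimal cutting: 2 + 2 + 2 + 2 → $11 + $11 + $11 + $11 = $44.

44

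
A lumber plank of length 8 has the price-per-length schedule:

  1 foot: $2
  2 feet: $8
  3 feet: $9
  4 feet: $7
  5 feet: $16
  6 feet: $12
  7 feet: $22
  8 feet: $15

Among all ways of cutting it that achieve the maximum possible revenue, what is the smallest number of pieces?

Consider every possible first cut. r[k] is the best of p[i]+r[k−i] over all sellable i≤k.
r[1] = 2
r[2] = 8
r[3] = 10  (first piece 1, then r[2]=8)
r[4] = 16  (first piece 2, then r[2]=8)
r[5] = 18  (first piece 1, then r[4]=16)
r[6] = 24  (first piece 2, then r[4]=16)
r[7] = 26  (first piece 1, then r[6]=24)
r[8] = 32  (first piece 2, then r[6]=24)
Maximum revenue is $32.
Now minimize piece count subject to staying optimal: for each k, pieces[k] = 1 + min over i with p[i]+r[k−i]=r[k] of pieces[k−i].
pieces[5] = 3
pieces[6] = 3
pieces[7] = 4
pieces[8] = 4

4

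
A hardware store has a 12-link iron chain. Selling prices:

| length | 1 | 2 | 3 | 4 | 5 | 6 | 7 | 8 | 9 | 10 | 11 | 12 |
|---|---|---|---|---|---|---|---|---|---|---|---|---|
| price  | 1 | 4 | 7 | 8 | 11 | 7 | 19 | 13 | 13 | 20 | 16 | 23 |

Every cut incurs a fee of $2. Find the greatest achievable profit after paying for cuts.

Build v[k] bottom-up: v[k] = max over allowed piece i of (p[i] + v[k−i]) − 2 per cut.
v[1] = 1
v[2] = 4
v[3] = 7
v[4] = 8
v[5] = 11
v[6] = 12  (first piece 3, then v[3]=7)
v[7] = 19
v[8] = 18  (first piece 1, then v[7]=19)
v[9] = 21  (first piece 2, then v[7]=19)
v[10] = 24  (first piece 3, then v[7]=19)
v[11] = 25  (first piece 4, then v[7]=19)
v[12] = 28  (first piece 5, then v[7]=19)
One optimal plan: pieces 7 + 5 (1 cut) → $30 − $2 = $28.

28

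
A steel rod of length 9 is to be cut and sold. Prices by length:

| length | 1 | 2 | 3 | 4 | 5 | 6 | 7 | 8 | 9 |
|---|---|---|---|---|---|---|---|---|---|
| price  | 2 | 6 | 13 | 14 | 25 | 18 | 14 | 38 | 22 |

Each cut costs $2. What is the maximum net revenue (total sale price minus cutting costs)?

38

Build r[k] bottom-up: r[k] = max over allowed piece i of (p[i] + r[k−i]) − 2 per cut.
r[1] = 2
r[2] = 6
r[3] = 13
r[4] = 14
r[5] = 25
r[6] = 25  (first piece 1, then r[5]=25)
r[7] = 29  (first piece 2, then r[5]=25)
r[8] = 38
r[9] = 38  (first piece 1, then r[8]=38)
One optimal plan: pieces 8 + 1 (1 cut) → $40 − $2 = $38.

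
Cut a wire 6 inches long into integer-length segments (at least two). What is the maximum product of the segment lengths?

Let P[k] be the best product for length k (with at least one cut). For each first piece i, the rest contributes max(k−i, P[k−i]).
P[2] = 1·max(1,0) = 1·1 = 1
P[3] = 1·max(2,1) = 1·2 = 2
P[4] = 2·max(2,1) = 2·2 = 4
P[5] = 2·max(3,2) = 2·3 = 6
P[6] = 3·max(3,2) = 3·3 = 9
One optimal split: 3 + 3; product 3·3 = 9.

9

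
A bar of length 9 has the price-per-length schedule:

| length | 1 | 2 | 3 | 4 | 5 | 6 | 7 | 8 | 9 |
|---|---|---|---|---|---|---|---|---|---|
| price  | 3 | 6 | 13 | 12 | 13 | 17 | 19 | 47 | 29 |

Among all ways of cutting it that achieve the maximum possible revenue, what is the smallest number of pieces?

Consider every possible first cut. r[k] is the best of p[i]+r[k−i] over all sellable i≤k.
r[1] = 3
r[2] = 6  (first piece 1, then r[1]=3)
r[3] = 13
r[4] = 16  (first piece 1, then r[3]=13)
r[5] = 19  (first piece 1, then r[4]=16)
r[6] = 26  (first piece 3, then r[3]=13)
r[7] = 29  (first piece 1, then r[6]=26)
r[8] = 47
r[9] = 50  (first piece 1, then r[8]=47)
Maximum revenue is 50.
Now minimize piece count subject to staying optimal: for each k, pieces[k] = 1 + min over i with p[i]+r[k−i]=r[k] of pieces[k−i].
pieces[6] = 2
pieces[7] = 3
pieces[8] = 1
pieces[9] = 2

2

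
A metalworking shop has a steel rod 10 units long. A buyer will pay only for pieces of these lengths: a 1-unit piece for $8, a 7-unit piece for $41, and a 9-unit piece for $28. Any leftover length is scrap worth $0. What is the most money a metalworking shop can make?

80

Let r[k] be the best obtainable value from length k. For each k, try every first piece i and keep the best of price[i] + r[k−i].
r[1] = 8
r[2] = 16  (first piece 1, then r[1]=8)
r[3] = 24  (first piece 1, then r[2]=16)
r[4] = 32  (first piece 1, then r[3]=24)
r[5] = 40  (first piece 1, then r[4]=32)
r[6] = 48  (first piece 1, then r[5]=40)
r[7] = max(8+48, 41+0) = 56
r[8] = max(8+56, 41+8) = 64
r[9] = max(8+64, 41+16, 28+0) = 72
r[10] = max(8+72, 41+24, 28+8) = 80
One optimal cutting: 1 + 1 + 1 + 1 + 1 + 1 + 1 + 1 + 1 + 1 → $80.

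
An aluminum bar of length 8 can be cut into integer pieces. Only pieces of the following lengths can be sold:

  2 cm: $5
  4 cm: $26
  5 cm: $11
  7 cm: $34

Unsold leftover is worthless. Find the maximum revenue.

Build r[k] bottom-up: r[k] = max over allowed piece i of (p[i] + r[k−i]).
r[1] = 0
r[2] = 5
r[3] = 5
r[4] = max(5+5, 26+0) = 26
r[5] = max(5+5, 26+0, 11+0) = 26
r[6] = max(5+26, 26+5, 11+0) = 31
r[7] = max(5+26, 26+5, 11+5, 34+0) = 34
r[8] = max(5+31, 26+26, 11+5, 34+0) = 52
One optimal cutting: 4 + 4 → $52.

52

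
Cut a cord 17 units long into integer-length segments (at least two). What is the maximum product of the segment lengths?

Let g[k] be the best product for length k (with at least one cut). For each first piece i, the rest contributes max(k−i, g[k−i]).
g[2] = 1×max(1,0) = 1×1 = 1
g[3] = 1×max(2,1) = 1×2 = 2
g[4] = 2×max(2,1) = 2×2 = 4
g[5] = 2×max(3,2) = 2×3 = 6
g[6] = 3×max(3,2) = 3×3 = 9
g[7] = 2×max(5,6) = 2×6 = 12
g[8] = 2×max(6,9) = 2×9 = 18
g[9] = 3×max(6,9) = 3×9 = 27
g[10] = 2×max(8,18) = 2×18 = 36
g[11] = 2×max(9,27) = 2×27 = 54
g[12] = 3×max(9,27) = 3×27 = 81
g[13] = 2×max(11,54) = 2×54 = 108
g[14] = 2×max(12,81) = 2×81 = 162
g[15] = 3×max(12,81) = 3×81 = 243
g[16] = 2×max(14,162) = 2×162 = 324
g[17] = 2×max(15,243) = 2×243 = 486
One optimal split: 3 + 3 + 3 + 3 + 3 + 2; product 3×3×3×3×3×2 = 486.

486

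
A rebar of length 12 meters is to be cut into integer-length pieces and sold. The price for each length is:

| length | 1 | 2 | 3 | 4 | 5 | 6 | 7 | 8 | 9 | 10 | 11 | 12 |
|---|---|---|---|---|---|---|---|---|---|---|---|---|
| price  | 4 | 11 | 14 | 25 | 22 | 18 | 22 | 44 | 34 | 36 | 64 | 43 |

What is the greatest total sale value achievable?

75

Consider every possible first cut. r[k] is the best of p[i]+r[k−i] over all sellable i≤k.
r[1] = 4
r[2] = 11
r[3] = 15  (first piece 1, then r[2]=11)
r[4] = 25
r[5] = 29  (first piece 1, then r[4]=25)
r[6] = 36  (first piece 2, then r[4]=25)
r[7] = 40  (first piece 1, then r[6]=36)
r[8] = 50  (first piece 4, then r[4]=25)
r[9] = 54  (first piece 1, then r[8]=50)
r[10] = 61  (first piece 2, then r[8]=50)
r[11] = 65  (first piece 1, then r[10]=61)
r[12] = 75  (first piece 4, then r[8]=50)
One optimal cutting: 4 + 4 + 4 → ₹25 + ₹25 + ₹25 = ₹75.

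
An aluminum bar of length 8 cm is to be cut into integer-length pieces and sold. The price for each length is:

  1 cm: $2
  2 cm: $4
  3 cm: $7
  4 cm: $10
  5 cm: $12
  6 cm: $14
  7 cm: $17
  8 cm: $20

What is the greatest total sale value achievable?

20

Let v[k] be the best obtainable value from length k. For each k, try every first piece i and keep the best of price[i] + v[k−i].
v[1] = 2
v[2] = 4  (first piece 1, then v[1]=2)
v[3] = 7
v[4] = 10
v[5] = 12  (first piece 1, then v[4]=10)
v[6] = 14  (first piece 1, then v[5]=12)
v[7] = 17  (first piece 3, then v[4]=10)
v[8] = 20  (first piece 4, then v[4]=10)
One optimal cutting: 4 + 4 → $10 + $10 = $20.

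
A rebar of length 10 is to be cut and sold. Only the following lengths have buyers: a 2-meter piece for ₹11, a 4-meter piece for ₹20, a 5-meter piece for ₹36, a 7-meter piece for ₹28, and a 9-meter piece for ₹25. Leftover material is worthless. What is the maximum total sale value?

72

Build f[k] bottom-up: f[k] = max over allowed piece i of (p[i] + f[k−i]).
f[1] = 0
f[2] = 11
f[3] = 11
f[4] = 22  (first piece 2, then f[2]=11)
f[5] = 36
f[6] = 36
f[7] = 47  (first piece 2, then f[5]=36)
f[8] = 47
f[9] = 58  (first piece 2, then f[7]=47)
f[10] = 72  (first piece 5, then f[5]=36)
One optimal cutting: 5 + 5 → ₹72.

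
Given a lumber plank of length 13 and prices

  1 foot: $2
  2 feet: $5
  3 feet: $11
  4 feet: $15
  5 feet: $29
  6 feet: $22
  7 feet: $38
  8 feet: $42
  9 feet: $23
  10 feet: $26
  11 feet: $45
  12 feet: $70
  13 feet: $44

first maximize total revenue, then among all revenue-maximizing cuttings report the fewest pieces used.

2

Consider every possible first cut. r[k] is the best of p[i]+r[k−i] over all sellable i≤k.
r[1] = 2
r[2] = max(2+2, 5+0) = 5
r[3] = max(2+5, 5+2, 11+0) = 11
r[4] = max(2+11, 5+5, 11+2, 15+0) = 15
r[5] = max(2+15, 5+11, 11+5, 15+2, 29+0) = 29
r[6] = max(2+29, 5+15, 11+11, 15+5, 29+2, 22+0) = 31
r[7] = max(2+31, 5+29, 11+15, …, 22+2, 38+0) = 38
r[8] = max(2+38, 5+31, 11+29, …, 38+2, 42+0) = 42
r[9] = max(2+42, 5+38, 11+31, …, 42+2, 23+0) = 44
r[10] = max(2+44, 5+42, 11+38, …, 23+2, 26+0) = 58
r[11] = max(2+58, 5+44, 11+42, …, 26+2, 45+0) = 60
r[12] = max(2+60, 5+58, 11+44, …, 45+2, 70+0) = 70
r[13] = max(2+70, 5+60, 11+58, …, 70+2, 44+0) = 72
Maximum revenue is $72.
Now minimize piece count subject to staying optimal: for each k, pieces[k] = 1 + min over i with p[i]+r[k−i]=r[k] of pieces[k−i].
pieces[10] = 2
pieces[11] = 3
pieces[12] = 1
pieces[13] = 2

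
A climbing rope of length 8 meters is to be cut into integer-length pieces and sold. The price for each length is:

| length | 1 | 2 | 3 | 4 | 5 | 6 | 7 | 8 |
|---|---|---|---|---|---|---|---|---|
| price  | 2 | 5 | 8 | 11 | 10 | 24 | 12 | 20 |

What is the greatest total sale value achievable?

29

Consider every possible first cut. R[k] is the best of p[i]+R[k−i] over all sellable i≤k.
R[1] = 2
R[2] = max(2+2, 5+0) = 5
R[3] = max(2+5, 5+2, 8+0) = 8
R[4] = max(2+8, 5+5, 8+2, 11+0) = 11
R[5] = max(2+11, 5+8, 8+5, 11+2, 10+0) = 13
R[6] = max(2+13, 5+11, 8+8, 11+5, 10+2, 24+0) = 24
R[7] = max(2+24, 5+13, 8+11, …, 24+2, 12+0) = 26
R[8] = max(2+26, 5+24, 8+13, …, 12+2, 20+0) = 29
One optimal cutting: 6 + 2 → €24 + €5 = €29.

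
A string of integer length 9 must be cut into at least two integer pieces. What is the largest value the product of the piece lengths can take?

27

Define g[k] = max over 1≤i<k of i · max(k−i, g[k−i]); the inner max lets the remainder stay uncut if that's better.
g[2] = 1·max(1,0) = 1·1 = 1
g[3] = max(1·2, 2·1) = 2
g[4] = max(1·3, 2·2, 3·1) = 4
g[5] = max(1·4, 2·3, 3·2, 4·1) = 6
g[6] = max(1·6, 2·4, 3·3, 4·2, 5·1) = 9
g[7] = max(1·9, 2·6, 3·4, 4·3, 5·2, 6·1) = 12
g[8] = max(1·12, 2·9, 3·6, …, 6·2, 7·1) = 18
g[9] = max(1·18, 2·12, 3·9, …, 7·2, 8·1) = 27
One optimal split: 3 + 3 + 3; product 3·3·3 = 27.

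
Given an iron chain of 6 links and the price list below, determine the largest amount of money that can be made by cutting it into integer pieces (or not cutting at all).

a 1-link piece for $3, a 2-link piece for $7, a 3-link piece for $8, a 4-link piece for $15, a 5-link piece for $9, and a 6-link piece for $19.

Build best[k] bottom-up: best[k] = max over allowed piece i of (p[i] + best[k−i]).
best[1] = 3
best[2] = max(3+3, 7+0) = 7
best[3] = max(3+7, 7+3, 8+0) = 10
best[4] = max(3+10, 7+7, 8+3, 15+0) = 15
best[5] = max(3+15, 7+10, 8+7, 15+3, 9+0) = 18
best[6] = max(3+18, 7+15, 8+10, 15+7, 9+3, 19+0) = 22
One optimal cutting: 4 + 2 → $15 + $7 = $22.

22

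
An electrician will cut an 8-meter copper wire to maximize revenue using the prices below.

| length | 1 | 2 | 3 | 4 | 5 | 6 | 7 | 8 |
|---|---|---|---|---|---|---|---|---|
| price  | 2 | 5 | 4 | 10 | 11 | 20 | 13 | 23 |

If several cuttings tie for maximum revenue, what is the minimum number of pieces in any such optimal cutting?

2

Build r[k] bottom-up: r[k] = max over allowed piece i of (p[i] + r[k−i]).
r[1] = 2
r[2] = 5
r[3] = 7  (first piece 1, then r[2]=5)
r[4] = 10  (first piece 2, then r[2]=5)
r[5] = 12  (first piece 1, then r[4]=10)
r[6] = 20
r[7] = 22  (first piece 1, then r[6]=20)
r[8] = 25  (first piece 2, then r[6]=20)
Maximum revenue is €25.
Now minimize piece count subject to staying optimal: for each k, pieces[k] = 1 + min over i with p[i]+r[k−i]=r[k] of pieces[k−i].
pieces[5] = 2
pieces[6] = 1
pieces[7] = 2
pieces[8] = 2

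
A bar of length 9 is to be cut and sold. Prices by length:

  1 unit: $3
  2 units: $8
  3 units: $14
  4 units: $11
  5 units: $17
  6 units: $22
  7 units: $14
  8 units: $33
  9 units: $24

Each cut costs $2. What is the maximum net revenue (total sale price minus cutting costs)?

Let v[k] be the best obtainable value from length k. For each k, try every first piece i and keep the best of price[i] + v[k−i] minus the 2 cut fee when i<k.
v[1] = 3
v[2] = 8
v[3] = 14
v[4] = 15  (first piece 1, then v[3]=14)
v[5] = 20  (first piece 2, then v[3]=14)
v[6] = 26  (first piece 3, then v[3]=14)
v[7] = 27  (first piece 1, then v[6]=26)
v[8] = 33
v[9] = 38  (first piece 3, then v[6]=26)
One optimal plan: pieces 3 + 3 + 3 (2 cuts) → $42 − $4 = $38.

38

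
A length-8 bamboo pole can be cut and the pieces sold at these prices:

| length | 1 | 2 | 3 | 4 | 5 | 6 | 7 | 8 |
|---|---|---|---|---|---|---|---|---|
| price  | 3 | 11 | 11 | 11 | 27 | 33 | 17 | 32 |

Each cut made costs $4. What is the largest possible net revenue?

Consider every possible first cut. net[k] is the best of p[i]+net[k−i] over all sellable i≤k, charging 4 whenever i<k.
net[1] = 3
net[2] = max(3+3-4, 11+0) = 11
net[3] = max(3+11-4, 11+3-4, 11+0) = 11
net[4] = max(3+11-4, 11+11-4, 11+3-4, 11+0) = 18
net[5] = max(3+18-4, 11+11-4, 11+11-4, 11+3-4, 27+0) = 27
net[6] = max(3+27-4, 11+18-4, 11+11-4, 11+11-4, 27+3-4, 33+0) = 33
net[7] = max(3+33-4, 11+27-4, 11+18-4, …, 33+3-4, 17+0) = 34
net[8] = max(3+34-4, 11+33-4, 11+27-4, …, 17+3-4, 32+0) = 40
One optimal plan: pieces 6 + 2 (1 cut) → $44 − $4 = $40.

40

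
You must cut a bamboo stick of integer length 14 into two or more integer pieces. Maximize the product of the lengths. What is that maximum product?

162

Fill prod[k] for k=2..14: at each k try every first piece i and multiply by the better of (k−i) uncut or prod[k−i].
prod[2] = 1×max(1,0) = 1×1 = 1
prod[3] = max(1×2, 2×1) = 2
prod[4] = max(1×3, 2×2, 3×1) = 4
prod[5] = max(1×4, 2×3, 3×2, 4×1) = 6
prod[6] = max(1×6, 2×4, 3×3, 4×2, 5×1) = 9
prod[7] = max(1×9, 2×6, 3×4, 4×3, 5×2, 6×1) = 12
prod[8] = max(1×12, 2×9, 3×6, …, 6×2, 7×1) = 18
prod[9] = max(1×18, 2×12, 3×9, …, 7×2, 8×1) = 27
prod[10] = max(1×27, 2×18, 3×12, …, 8×2, 9×1) = 36
prod[11] = max(1×36, 2×27, 3×18, …, 9×2, 10×1) = 54
prod[12] = max(1×54, 2×36, 3×27, …, 10×2, 11×1) = 81
prod[13] = max(1×81, 2×54, 3×36, …, 11×2, 12×1) = 108
prod[14] = max(1×108, 2×81, 3×54, …, 12×2, 13×1) = 162
One optimal split: 3 + 3 + 3 + 3 + 2; product 3×3×3×3×2 = 162.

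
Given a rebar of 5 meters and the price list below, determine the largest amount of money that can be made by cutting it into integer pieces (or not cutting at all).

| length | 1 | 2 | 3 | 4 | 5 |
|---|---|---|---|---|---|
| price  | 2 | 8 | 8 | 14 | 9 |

18

Build R[k] bottom-up: R[k] = max over allowed piece i of (p[i] + R[k−i]).
R[1] = 2
R[2] = max(2+2, 8+0) = 8
R[3] = max(2+8, 8+2, 8+0) = 10
R[4] = max(2+10, 8+8, 8+2, 14+0) = 16
R[5] = max(2+16, 8+10, 8+8, 14+2, 9+0) = 18
One optimal cutting: 2 + 2 + 1 → ₹8 + ₹8 + ₹2 = ₹18.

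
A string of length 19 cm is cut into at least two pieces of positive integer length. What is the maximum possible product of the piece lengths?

972

Define g[k] = max over 1≤i<k of i · max(k−i, g[k−i]); the inner max lets the remainder stay uncut if that's better.
g[2] = 1·max(1,0) = 1·1 = 1
g[3] = 1·max(2,1) = 1·2 = 2
g[4] = 2·max(2,1) = 2·2 = 4
g[5] = 2·max(3,2) = 2·3 = 6
g[6] = 3·max(3,2) = 3·3 = 9
g[7] = 2·max(5,6) = 2·6 = 12
g[8] = 2·max(6,9) = 2·9 = 18
g[9] = 3·max(6,9) = 3·9 = 27
g[10] = 2·max(8,18) = 2·18 = 36
g[11] = 2·max(9,27) = 2·27 = 54
g[12] = 3·max(9,27) = 3·27 = 81
g[13] = 2·max(11,54) = 2·54 = 108
g[14] = 2·max(12,81) = 2·81 = 162
g[15] = 3·max(12,81) = 3·81 = 243
g[16] = 2·max(14,162) = 2·162 = 324
g[17] = 2·max(15,243) = 2·243 = 486
g[18] = 3·max(15,243) = 3·243 = 729
g[19] = 2·max(17,486) = 2·486 = 972
One optimal split: 3 + 3 + 3 + 3 + 3 + 2 + 2; product 3·3·3·3·3·2·2 = 972.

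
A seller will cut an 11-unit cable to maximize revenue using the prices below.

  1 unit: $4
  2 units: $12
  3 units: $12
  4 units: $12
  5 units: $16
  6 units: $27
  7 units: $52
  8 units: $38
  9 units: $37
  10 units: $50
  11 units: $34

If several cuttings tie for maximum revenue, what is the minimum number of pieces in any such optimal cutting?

Consider every possible first cut. r[k] is the best of p[i]+r[k−i] over all sellable i≤k.
r[1] = 4
r[2] = 12
r[3] = 16  (first piece 1, then r[2]=12)
r[4] = 24  (first piece 2, then r[2]=12)
r[5] = 28  (first piece 1, then r[4]=24)
r[6] = 36  (first piece 2, then r[4]=24)
r[7] = 52
r[8] = 56  (first piece 1, then r[7]=52)
r[9] = 64  (first piece 2, then r[7]=52)
r[10] = 68  (first piece 1, then r[9]=64)
r[11] = 76  (first piece 2, then r[9]=64)
Maximum revenue is $76.
Now minimize piece count subject to staying optimal: for each k, pieces[k] = 1 + min over i with p[i]+r[k−i]=r[k] of pieces[k−i].
pieces[8] = 2
pieces[9] = 2
pieces[10] = 3
pieces[11] = 3

3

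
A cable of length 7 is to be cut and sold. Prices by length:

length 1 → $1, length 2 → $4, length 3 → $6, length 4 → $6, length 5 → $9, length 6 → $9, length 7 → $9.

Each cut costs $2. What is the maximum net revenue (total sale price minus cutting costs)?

11

Let v[k] be the best obtainable value from length k. For each k, try every first piece i and keep the best of price[i] + v[k−i] minus the 2 cut fee when i<k.
v[1] = 1
v[2] = 4
v[3] = 6
v[4] = 6  (first piece 2, then v[2]=4)
v[5] = 9
v[6] = 10  (first piece 3, then v[3]=6)
v[7] = 11  (first piece 2, then v[5]=9)
One optimal plan: pieces 5 + 2 (1 cut) → $13 − $2 = $11.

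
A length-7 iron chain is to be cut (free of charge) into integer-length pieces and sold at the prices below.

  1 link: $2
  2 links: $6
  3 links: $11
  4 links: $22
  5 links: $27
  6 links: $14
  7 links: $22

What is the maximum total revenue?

Consider every possible first cut. v[k] is the best of p[i]+v[k−i] over all sellable i≤k.
v[1] = 2
v[2] = 6
v[3] = 11
v[4] = 22
v[5] = 27
v[6] = 29  (first piece 1, then v[5]=27)
v[7] = 33  (first piece 2, then v[5]=27)
One optimal cutting: 5 + 2 → $27 + $6 = $33.

33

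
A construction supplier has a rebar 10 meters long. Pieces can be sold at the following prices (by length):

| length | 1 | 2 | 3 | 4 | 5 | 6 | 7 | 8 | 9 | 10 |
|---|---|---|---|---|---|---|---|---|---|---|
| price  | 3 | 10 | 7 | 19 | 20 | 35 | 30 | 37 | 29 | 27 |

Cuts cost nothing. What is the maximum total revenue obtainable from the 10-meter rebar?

55

Let v[k] be the best obtainable value from length k. For each k, try every first piece i and keep the best of price[i] + v[k−i].
v[1] = 3
v[2] = max(3+3, 10+0) = 10
v[3] = max(3+10, 10+3, 7+0) = 13
v[4] = max(3+13, 10+10, 7+3, 19+0) = 20
v[5] = max(3+20, 10+13, 7+10, 19+3, 20+0) = 23
v[6] = max(3+23, 10+20, 7+13, 19+10, 20+3, 35+0) = 35
v[7] = max(3+35, 10+23, 7+20, …, 35+3, 30+0) = 38
v[8] = max(3+38, 10+35, 7+23, …, 30+3, 37+0) = 45
v[9] = max(3+45, 10+38, 7+35, …, 37+3, 29+0) = 48
v[10] = max(3+48, 10+45, 7+38, …, 29+3, 27+0) = 55
One optimal cutting: 6 + 2 + 2 → ₹35 + ₹10 + ₹10 = ₹55.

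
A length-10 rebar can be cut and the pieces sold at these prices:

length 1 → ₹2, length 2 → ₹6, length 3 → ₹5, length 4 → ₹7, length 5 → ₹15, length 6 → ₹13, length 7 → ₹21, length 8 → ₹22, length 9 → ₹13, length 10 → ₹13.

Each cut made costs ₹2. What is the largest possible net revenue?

28

Consider every possible first cut. v[k] is the best of p[i]+v[k−i] over all sellable i≤k, charging 2 whenever i<k.
v[1] = 2
v[2] = 6
v[3] = 6  (first piece 1, then v[2]=6)
v[4] = 10  (first piece 2, then v[2]=6)
v[5] = 15
v[6] = 15  (first piece 1, then v[5]=15)
v[7] = 21
v[8] = 22
v[9] = 25  (first piece 2, then v[7]=21)
v[10] = 28  (first piece 5, then v[5]=15)
One optimal plan: pieces 5 + 5 (1 cut) → ₹30 − ₹2 = ₹28.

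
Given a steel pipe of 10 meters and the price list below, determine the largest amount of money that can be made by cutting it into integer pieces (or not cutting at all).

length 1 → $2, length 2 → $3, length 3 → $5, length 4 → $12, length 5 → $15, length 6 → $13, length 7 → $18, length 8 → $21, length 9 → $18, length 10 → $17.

Build r[k] bottom-up: r[k] = max over allowed piece i of (p[i] + r[k−i]).
r[1] = 2
r[2] = max(2+2, 3+0) = 4
r[3] = max(2+4, 3+2, 5+0) = 6
r[4] = max(2+6, 3+4, 5+2, 12+0) = 12
r[5] = max(2+12, 3+6, 5+4, 12+2, 15+0) = 15
r[6] = max(2+15, 3+12, 5+6, 12+4, 15+2, 13+0) = 17
r[7] = max(2+17, 3+15, 5+12, …, 13+2, 18+0) = 19
r[8] = max(2+19, 3+17, 5+15, …, 18+2, 21+0) = 24
r[9] = max(2+24, 3+19, 5+17, …, 21+2, 18+0) = 27
r[10] = max(2+27, 3+24, 5+19, …, 18+2, 17+0) = 30
One optimal cutting: 5 + 5 → $15 + $15 = $30.

30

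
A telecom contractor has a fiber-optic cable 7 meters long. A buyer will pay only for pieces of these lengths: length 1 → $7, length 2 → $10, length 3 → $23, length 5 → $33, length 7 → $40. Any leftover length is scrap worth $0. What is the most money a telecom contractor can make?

Let f[k] be the best obtainable value from length k. For each k, try every first piece i and keep the best of price[i] + f[k−i].
f[1] = 7
f[2] = 14  (first piece 1, then f[1]=7)
f[3] = 23
f[4] = 30  (first piece 1, then f[3]=23)
f[5] = 37  (first piece 1, then f[4]=30)
f[6] = 46  (first piece 3, then f[3]=23)
f[7] = 53  (first piece 1, then f[6]=46)
One optimal cutting: 3 + 3 + 1 → $53.

53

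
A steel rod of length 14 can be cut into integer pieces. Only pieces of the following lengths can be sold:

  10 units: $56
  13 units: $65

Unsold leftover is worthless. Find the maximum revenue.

Let f[k] be the best obtainable value from length k. For each k, try every first piece i and keep the best of price[i] + f[k−i].
f[1] = 0
f[2] = 0
f[3] = 0
f[4] = 0
f[5] = 0
f[6] = 0
f[7] = 0
f[8] = 0
f[9] = 0
f[10] = 56
f[11] = 56
f[12] = 56
f[13] = max(56+0, 65+0) = 65
f[14] = max(56+0, 65+0) = 65
One optimal cutting: pieces 13 with 1 unit of scrap → $65.

65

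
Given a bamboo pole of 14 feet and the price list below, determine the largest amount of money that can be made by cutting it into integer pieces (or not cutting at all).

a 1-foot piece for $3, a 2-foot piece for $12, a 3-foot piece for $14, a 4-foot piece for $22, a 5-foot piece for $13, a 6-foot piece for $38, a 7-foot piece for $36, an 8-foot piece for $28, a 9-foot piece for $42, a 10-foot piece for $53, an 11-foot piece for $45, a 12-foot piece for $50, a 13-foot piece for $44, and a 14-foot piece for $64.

88

Consider every possible first cut. R[k] is the best of p[i]+R[k−i] over all sellable i≤k.
R[1] = 3
R[2] = max(3+3, 12+0) = 12
R[3] = max(3+12, 12+3, 14+0) = 15
R[4] = max(3+15, 12+12, 14+3, 22+0) = 24
R[5] = max(3+24, 12+15, 14+12, 22+3, 13+0) = 27
R[6] = max(3+27, 12+24, 14+15, 22+12, 13+3, 38+0) = 38
R[7] = max(3+38, 12+27, 14+24, …, 38+3, 36+0) = 41
R[8] = max(3+41, 12+38, 14+27, …, 36+3, 28+0) = 50
R[9] = max(3+50, 12+41, 14+38, …, 28+3, 42+0) = 53
R[10] = max(3+53, 12+50, 14+41, …, 42+3, 53+0) = 62
R[11] = max(3+62, 12+53, 14+50, …, 53+3, 45+0) = 65
R[12] = max(3+65, 12+62, 14+53, …, 45+3, 50+0) = 76
R[13] = max(3+76, 12+65, 14+62, …, 50+3, 44+0) = 79
R[14] = max(3+79, 12+76, 14+65, …, 44+3, 64+0) = 88
One optimal cutting: 6 + 6 + 2 → $38 + $38 + $12 = $88.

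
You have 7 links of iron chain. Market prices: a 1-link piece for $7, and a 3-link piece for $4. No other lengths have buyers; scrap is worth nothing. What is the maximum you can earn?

Build r[k] bottom-up: r[k] = max over allowed piece i of (p[i] + r[k−i]).
r[1] = 7
r[2] = 14  (first piece 1, then r[1]=7)
r[3] = max(7+14, 4+0) = 21
r[4] = max(7+21, 4+7) = 28
r[5] = max(7+28, 4+14) = 35
r[6] = max(7+35, 4+21) = 42
r[7] = max(7+42, 4+28) = 49
One optimal cutting: 1 + 1 + 1 + 1 + 1 + 1 + 1 → $49.

49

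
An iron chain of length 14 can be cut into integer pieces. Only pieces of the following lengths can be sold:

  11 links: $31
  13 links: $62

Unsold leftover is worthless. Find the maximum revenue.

Build r[k] bottom-up: r[k] = max over allowed piece i of (p[i] + r[k−i]).
r[1] = 0
r[2] = 0
r[3] = 0
r[4] = 0
r[5] = 0
r[6] = 0
r[7] = 0
r[8] = 0
r[9] = 0
r[10] = 0
r[11] = 31
r[12] = 31
r[13] = max(31+0, 62+0) = 62
r[14] = max(31+0, 62+0) = 62
One optimal cutting: pieces 13 with 1 link of scrap → $62.

62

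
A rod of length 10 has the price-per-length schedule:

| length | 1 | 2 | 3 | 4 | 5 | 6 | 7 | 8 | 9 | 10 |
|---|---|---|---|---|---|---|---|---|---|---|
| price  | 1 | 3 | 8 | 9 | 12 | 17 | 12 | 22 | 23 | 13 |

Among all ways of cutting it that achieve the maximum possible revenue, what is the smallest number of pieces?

2

Let r[k] be the best obtainable value from length k. For each k, try every first piece i and keep the best of price[i] + r[k−i].
r[1] = 1
r[2] = max(1+1, 3+0) = 3
r[3] = max(1+3, 3+1, 8+0) = 8
r[4] = max(1+8, 3+3, 8+1, 9+0) = 9
r[5] = max(1+9, 3+8, 8+3, 9+1, 12+0) = 12
r[6] = max(1+12, 3+9, 8+8, 9+3, 12+1, 17+0) = 17
r[7] = max(1+17, 3+12, 8+9, …, 17+1, 12+0) = 18
r[8] = max(1+18, 3+17, 8+12, …, 12+1, 22+0) = 22
r[9] = max(1+22, 3+18, 8+17, …, 22+1, 23+0) = 25
r[10] = max(1+25, 3+22, 8+18, …, 23+1, 13+0) = 26
Maximum revenue is €26.
Now minimize piece count subject to staying optimal: for each k, pieces[k] = 1 + min over i with p[i]+r[k−i]=r[k] of pieces[k−i].
pieces[7] = 2
pieces[8] = 1
pieces[9] = 2
pieces[10] = 2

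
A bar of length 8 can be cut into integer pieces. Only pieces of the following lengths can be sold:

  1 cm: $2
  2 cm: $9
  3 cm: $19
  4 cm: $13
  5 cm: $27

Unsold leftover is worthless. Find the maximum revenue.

Build best[k] bottom-up: best[k] = max over allowed piece i of (p[i] + best[k−i]).
best[1] = 2
best[2] = max(2+2, 9+0) = 9
best[3] = max(2+9, 9+2, 19+0) = 19
best[4] = max(2+19, 9+9, 19+2, 13+0) = 21
best[5] = max(2+21, 9+19, 19+9, 13+2, 27+0) = 28
best[6] = max(2+28, 9+21, 19+19, 13+9, 27+2) = 38
best[7] = max(2+38, 9+28, 19+21, 13+19, 27+9) = 40
best[8] = max(2+40, 9+38, 19+28, 13+21, 27+19) = 47
One optimal cutting: 3 + 3 + 2 → $47.

47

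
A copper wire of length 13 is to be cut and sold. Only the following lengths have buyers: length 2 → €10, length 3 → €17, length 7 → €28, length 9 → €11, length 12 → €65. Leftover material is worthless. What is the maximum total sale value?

Consider every possible first cut. r[k] is the best of p[i]+r[k−i] over all sellable i≤k.
r[1] = 0
r[2] = 10
r[3] = 17
r[4] = 20  (first piece 2, then r[2]=10)
r[5] = 27  (first piece 2, then r[3]=17)
r[6] = 34  (first piece 3, then r[3]=17)
r[7] = 37  (first piece 2, then r[5]=27)
r[8] = 44  (first piece 2, then r[6]=34)
r[9] = 51  (first piece 3, then r[6]=34)
r[10] = 54  (first piece 2, then r[8]=44)
r[11] = 61  (first piece 2, then r[9]=51)
r[12] = 68  (first piece 3, then r[9]=51)
r[13] = 71  (first piece 2, then r[11]=61)
One optimal cutting: 3 + 3 + 3 + 2 + 2 → €71.

71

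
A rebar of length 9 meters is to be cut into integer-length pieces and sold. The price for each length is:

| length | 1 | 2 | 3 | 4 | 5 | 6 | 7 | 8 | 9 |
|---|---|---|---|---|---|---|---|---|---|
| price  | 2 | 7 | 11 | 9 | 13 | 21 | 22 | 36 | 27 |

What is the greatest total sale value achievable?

38

Let best[k] be the best obtainable value from length k. For each k, try every first piece i and keep the best of price[i] + best[k−i].
best[1] = 2
best[2] = 7
best[3] = 11
best[4] = 14  (first piece 2, then best[2]=7)
best[5] = 18  (first piece 2, then best[3]=11)
best[6] = 22  (first piece 3, then best[3]=11)
best[7] = 25  (first piece 2, then best[5]=18)
best[8] = 36
best[9] = 38  (first piece 1, then best[8]=36)
One optimal cutting: 8 + 1 → ₹36 + ₹2 = ₹38.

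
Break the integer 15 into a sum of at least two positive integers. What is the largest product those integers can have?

243

Fill g[k] for k=2..15: at each k try every first piece i and multiply by the better of (k−i) uncut or g[k−i].
g[2] = 1·max(1,0) = 1·1 = 1
g[3] = 1·max(2,1) = 1·2 = 2
g[4] = 2·max(2,1) = 2·2 = 4
g[5] = 2·max(3,2) = 2·3 = 6
g[6] = 3·max(3,2) = 3·3 = 9
g[7] = 2·max(5,6) = 2·6 = 12
g[8] = 2·max(6,9) = 2·9 = 18
g[9] = 3·max(6,9) = 3·9 = 27
g[10] = 2·max(8,18) = 2·18 = 36
g[11] = 2·max(9,27) = 2·27 = 54
g[12] = 3·max(9,27) = 3·27 = 81
g[13] = 2·max(11,54) = 2·54 = 108
g[14] = 2·max(12,81) = 2·81 = 162
g[15] = 3·max(12,81) = 3·81 = 243
One optimal split: 3 + 3 + 3 + 3 + 3; product 3·3·3·3·3 = 243.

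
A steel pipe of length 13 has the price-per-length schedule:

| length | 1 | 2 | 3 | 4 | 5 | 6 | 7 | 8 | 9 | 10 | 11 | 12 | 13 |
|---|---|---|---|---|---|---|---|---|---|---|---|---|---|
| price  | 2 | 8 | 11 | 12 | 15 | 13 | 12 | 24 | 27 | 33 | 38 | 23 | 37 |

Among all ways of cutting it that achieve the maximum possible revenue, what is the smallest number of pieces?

Consider every possible first cut. r[k] is the best of p[i]+r[k−i] over all sellable i≤k.
r[1] = 2
r[2] = 8
r[3] = 11
r[4] = 16  (first piece 2, then r[2]=8)
r[5] = 19  (first piece 2, then r[3]=11)
r[6] = 24  (first piece 2, then r[4]=16)
r[7] = 27  (first piece 2, then r[5]=19)
r[8] = 32  (first piece 2, then r[6]=24)
r[9] = 35  (first piece 2, then r[7]=27)
r[10] = 40  (first piece 2, then r[8]=32)
r[11] = 43  (first piece 2, then r[9]=35)
r[12] = 48  (first piece 2, then r[10]=40)
r[13] = 51  (first piece 2, then r[11]=43)
Maximum revenue is $51.
Now minimize piece count subject to staying optimal: for each k, pieces[k] = 1 + min over i with p[i]+r[k−i]=r[k] of pieces[k−i].
pieces[10] = 5
pieces[11] = 5
pieces[12] = 6
pieces[13] = 6

6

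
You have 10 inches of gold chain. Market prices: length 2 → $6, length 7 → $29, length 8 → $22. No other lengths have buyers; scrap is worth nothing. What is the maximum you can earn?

Let r[k] be the best obtainable value from length k. For each k, try every first piece i and keep the best of price[i] + r[k−i].
r[1] = 0
r[2] = 6
r[3] = 6
r[4] = 12  (first piece 2, then r[2]=6)
r[5] = 12
r[6] = 18  (first piece 2, then r[4]=12)
r[7] = max(6+12, 29+0) = 29
r[8] = max(6+18, 29+0, 22+0) = 29
r[9] = max(6+29, 29+6, 22+0) = 35
r[10] = max(6+29, 29+6, 22+6) = 35
One optimal cutting: pieces 7 + 2 with 1 inch of scrap → $35.

35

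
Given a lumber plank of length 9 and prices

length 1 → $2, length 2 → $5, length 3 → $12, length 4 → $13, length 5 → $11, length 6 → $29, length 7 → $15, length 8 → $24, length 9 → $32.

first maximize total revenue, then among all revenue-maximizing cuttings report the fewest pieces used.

Consider every possible first cut. r[k] is the best of p[i]+r[k−i] over all sellable i≤k.
r[1] = 2
r[2] = 5
r[3] = 12
r[4] = 14  (first piece 1, then r[3]=12)
r[5] = 17  (first piece 2, then r[3]=12)
r[6] = 29
r[7] = 31  (first piece 1, then r[6]=29)
r[8] = 34  (first piece 2, then r[6]=29)
r[9] = 41  (first piece 3, then r[6]=29)
Maximum revenue is $41.
Now minimize piece count subject to staying optimal: for each k, pieces[k] = 1 + min over i with p[i]+r[k−i]=r[k] of pieces[k−i].
pieces[6] = 1
pieces[7] = 2
pieces[8] = 2
pieces[9] = 2

2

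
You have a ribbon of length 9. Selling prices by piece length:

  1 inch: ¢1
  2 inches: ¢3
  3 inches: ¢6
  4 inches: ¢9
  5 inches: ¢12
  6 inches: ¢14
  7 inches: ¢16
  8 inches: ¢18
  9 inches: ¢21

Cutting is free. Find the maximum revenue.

21

Let r[k] be the best obtainable value from length k. For each k, try every first piece i and keep the best of price[i] + r[k−i].
r[1] = 1
r[2] = 3
r[3] = 6
r[4] = 9
r[5] = 12
r[6] = 14
r[7] = 16
r[8] = 18  (first piece 3, then r[5]=12)
r[9] = 21  (first piece 4, then r[5]=12)
One optimal cutting: 5 + 4 → ¢12 + ¢9 = ¢21.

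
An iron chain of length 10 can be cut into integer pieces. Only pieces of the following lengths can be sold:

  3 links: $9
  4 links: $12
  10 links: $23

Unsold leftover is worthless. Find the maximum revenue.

Build best[k] bottom-up: best[k] = max over allowed piece i of (p[i] + best[k−i]).
best[1] = 0
best[2] = 0
best[3] = 9
best[4] = max(9+0, 12+0) = 12
best[5] = max(9+0, 12+0) = 12
best[6] = max(9+9, 12+0) = 18
best[7] = max(9+12, 12+9) = 21
best[8] = max(9+12, 12+12) = 24
best[9] = max(9+18, 12+12) = 27
best[10] = max(9+21, 12+18, 23+0) = 30
One optimal cutting: 4 + 3 + 3 → $30.

30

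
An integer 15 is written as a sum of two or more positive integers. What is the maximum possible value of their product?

Let P[k] be the best product for length k (with at least one cut). For each first piece i, the rest contributes max(k−i, P[k−i]).
P[2] = 1·max(1,0) = 1·1 = 1
P[3] = 1·max(2,1) = 1·2 = 2
P[4] = 2·max(2,1) = 2·2 = 4
P[5] = 2·max(3,2) = 2·3 = 6
P[6] = 3·max(3,2) = 3·3 = 9
P[7] = 2·max(5,6) = 2·6 = 12
P[8] = 2·max(6,9) = 2·9 = 18
P[9] = 3·max(6,9) = 3·9 = 27
P[10] = 2·max(8,18) = 2·18 = 36
P[11] = 2·max(9,27) = 2·27 = 54
P[12] = 3·max(9,27) = 3·27 = 81
P[13] = 2·max(11,54) = 2·54 = 108
P[14] = 2·max(12,81) = 2·81 = 162
P[15] = 3·max(12,81) = 3·81 = 243
One optimal split: 3 + 3 + 3 + 3 + 3; product 3·3·3·3·3 = 243.

243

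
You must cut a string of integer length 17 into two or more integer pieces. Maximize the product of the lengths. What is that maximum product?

486

Define P[k] = max over 1≤i<k of i · max(k−i, P[k−i]); the inner max lets the remainder stay uncut if that's better.
P[2] = 1*max(1,0) = 1*1 = 1
P[3] = max(1*2, 2*1) = 2
P[4] = max(1*3, 2*2, 3*1) = 4
P[5] = max(1*4, 2*3, 3*2, 4*1) = 6
P[6] = max(1*6, 2*4, 3*3, 4*2, 5*1) = 9
P[7] = max(1*9, 2*6, 3*4, 4*3, 5*2, 6*1) = 12
P[8] = max(1*12, 2*9, 3*6, …, 6*2, 7*1) = 18
P[9] = max(1*18, 2*12, 3*9, …, 7*2, 8*1) = 27
P[10] = max(1*27, 2*18, 3*12, …, 8*2, 9*1) = 36
P[11] = max(1*36, 2*27, 3*18, …, 9*2, 10*1) = 54
P[12] = max(1*54, 2*36, 3*27, …, 10*2, 11*1) = 81
P[13] = max(1*81, 2*54, 3*36, …, 11*2, 12*1) = 108
P[14] = max(1*108, 2*81, 3*54, …, 12*2, 13*1) = 162
P[15] = max(1*162, 2*108, 3*81, …, 13*2, 14*1) = 243
P[16] = max(1*243, 2*162, 3*108, …, 14*2, 15*1) = 324
P[17] = max(1*324, 2*243, 3*162, …, 15*2, 16*1) = 486
One optimal split: 3 + 3 + 3 + 3 + 3 + 2; product 3*3*3*3*3*2 = 486.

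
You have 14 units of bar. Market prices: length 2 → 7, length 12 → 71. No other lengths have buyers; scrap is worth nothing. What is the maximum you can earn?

78

Build r[k] bottom-up: r[k] = max over allowed piece i of (p[i] + r[k−i]).
r[1] = 0
r[2] = 7
r[3] = 7
r[4] = 14  (first piece 2, then r[2]=7)
r[5] = 14
r[6] = 21  (first piece 2, then r[4]=14)
r[7] = 21
r[8] = 28  (first piece 2, then r[6]=21)
r[9] = 28
r[10] = 35  (first piece 2, then r[8]=28)
r[11] = 35
r[12] = 71
r[13] = 71
r[14] = 78  (first piece 2, then r[12]=71)
One optimal cutting: 12 + 2 → 78.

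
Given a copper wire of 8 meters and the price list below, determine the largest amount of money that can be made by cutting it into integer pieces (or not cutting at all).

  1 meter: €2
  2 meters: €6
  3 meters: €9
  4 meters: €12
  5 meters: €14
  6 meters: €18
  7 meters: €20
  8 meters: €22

Let R[k] be the best obtainable value from length k. For each k, try every first piece i and keep the best of price[i] + R[k−i].
R[1] = 2
R[2] = max(2+2, 6+0) = 6
R[3] = max(2+6, 6+2, 9+0) = 9
R[4] = max(2+9, 6+6, 9+2, 12+0) = 12
R[5] = max(2+12, 6+9, 9+6, 12+2, 14+0) = 15
R[6] = max(2+15, 6+12, 9+9, 12+6, 14+2, 18+0) = 18
R[7] = max(2+18, 6+15, 9+12, …, 18+2, 20+0) = 21
R[8] = max(2+21, 6+18, 9+15, …, 20+2, 22+0) = 24
One optimal cutting: 2 + 2 + 2 + 2 → €6 + €6 + €6 + €6 = €24.

24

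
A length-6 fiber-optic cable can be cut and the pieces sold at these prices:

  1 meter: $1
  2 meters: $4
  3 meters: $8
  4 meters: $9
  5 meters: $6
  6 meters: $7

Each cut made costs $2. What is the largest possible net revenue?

Let net[k] be the best obtainable value from length k. For each k, try every first piece i and keep the best of price[i] + net[k−i] minus the 2 cut fee when i<k.
net[1] = 1
net[2] = max(1+1-2, 4+0) = 4
net[3] = max(1+4-2, 4+1-2, 8+0) = 8
net[4] = max(1+8-2, 4+4-2, 8+1-2, 9+0) = 9
net[5] = max(1+9-2, 4+8-2, 8+4-2, 9+1-2, 6+0) = 10
net[6] = max(1+10-2, 4+9-2, 8+8-2, 9+4-2, 6+1-2, 7+0) = 14
One optimal plan: pieces 3 + 3 (1 cut) → $16 − $2 = $14.

14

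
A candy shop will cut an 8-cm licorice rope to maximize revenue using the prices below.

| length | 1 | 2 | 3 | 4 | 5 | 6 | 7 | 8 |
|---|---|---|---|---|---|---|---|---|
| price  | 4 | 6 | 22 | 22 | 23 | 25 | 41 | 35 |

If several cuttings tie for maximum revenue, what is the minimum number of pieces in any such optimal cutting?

4

Build r[k] bottom-up: r[k] = max over allowed piece i of (p[i] + r[k−i]).
r[1] = 4
r[2] = 8  (first piece 1, then r[1]=4)
r[3] = 22
r[4] = 26  (first piece 1, then r[3]=22)
r[5] = 30  (first piece 1, then r[4]=26)
r[6] = 44  (first piece 3, then r[3]=22)
r[7] = 48  (first piece 1, then r[6]=44)
r[8] = 52  (first piece 1, then r[7]=48)
Maximum revenue is ¢52.
Now minimize piece count subject to staying optimal: for each k, pieces[k] = 1 + min over i with p[i]+r[k−i]=r[k] of pieces[k−i].
pieces[5] = 3
pieces[6] = 2
pieces[7] = 3
pieces[8] = 4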